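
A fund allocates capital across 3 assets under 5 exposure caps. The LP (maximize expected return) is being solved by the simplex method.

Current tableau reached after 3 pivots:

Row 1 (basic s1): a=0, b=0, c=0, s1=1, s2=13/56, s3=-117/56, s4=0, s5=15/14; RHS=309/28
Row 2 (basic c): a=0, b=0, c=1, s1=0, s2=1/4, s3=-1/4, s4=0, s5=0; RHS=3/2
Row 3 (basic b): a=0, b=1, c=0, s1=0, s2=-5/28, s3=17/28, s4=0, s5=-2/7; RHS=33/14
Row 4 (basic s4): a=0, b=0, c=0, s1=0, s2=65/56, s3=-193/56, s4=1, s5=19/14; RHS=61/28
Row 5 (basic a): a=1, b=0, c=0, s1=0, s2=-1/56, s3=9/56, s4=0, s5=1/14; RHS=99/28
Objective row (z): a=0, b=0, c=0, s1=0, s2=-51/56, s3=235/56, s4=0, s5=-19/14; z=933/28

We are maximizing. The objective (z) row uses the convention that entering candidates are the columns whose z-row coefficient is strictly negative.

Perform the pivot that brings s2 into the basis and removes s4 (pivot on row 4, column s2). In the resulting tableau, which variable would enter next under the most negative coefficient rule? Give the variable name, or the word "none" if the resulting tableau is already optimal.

s5

Pivot element 65/56. New z-row = old z-row − (-51/56)·(row 4/(65/56)).
Updated z-row coefficients: a: 0, b: 0, c: 0, s1: 0, s2: 0, s3: 97/65, s4: 51/65, s5: -19/65.
The most negative is -19/65 in column s5, so s5 would enter next.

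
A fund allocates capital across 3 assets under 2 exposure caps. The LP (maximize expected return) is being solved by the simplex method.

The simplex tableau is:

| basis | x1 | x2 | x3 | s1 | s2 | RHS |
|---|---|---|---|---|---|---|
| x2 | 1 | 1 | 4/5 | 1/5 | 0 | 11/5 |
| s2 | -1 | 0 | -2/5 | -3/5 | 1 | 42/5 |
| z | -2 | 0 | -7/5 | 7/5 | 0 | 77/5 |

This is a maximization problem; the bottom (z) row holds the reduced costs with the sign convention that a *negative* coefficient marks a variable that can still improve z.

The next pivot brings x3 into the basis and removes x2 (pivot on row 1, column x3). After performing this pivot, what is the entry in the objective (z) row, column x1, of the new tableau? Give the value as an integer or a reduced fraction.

-1/4

Pivot element is row 1, column x3: 4/5.
Normalize row 1: new (row 1, x1) = 1/(4/5) = 5/4.
z-row ← z-row − (-7/5)·(new row 1): -2 − (-7/5)·(5/4) = -1/4.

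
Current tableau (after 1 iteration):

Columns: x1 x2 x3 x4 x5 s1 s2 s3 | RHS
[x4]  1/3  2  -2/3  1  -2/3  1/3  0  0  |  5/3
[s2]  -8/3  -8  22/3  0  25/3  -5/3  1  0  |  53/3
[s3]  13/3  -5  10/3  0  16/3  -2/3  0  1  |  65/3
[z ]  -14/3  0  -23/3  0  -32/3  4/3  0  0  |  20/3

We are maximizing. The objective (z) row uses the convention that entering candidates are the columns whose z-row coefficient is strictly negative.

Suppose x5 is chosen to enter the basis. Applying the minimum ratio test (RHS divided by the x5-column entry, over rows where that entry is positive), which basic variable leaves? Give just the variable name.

Ratios: row 1 (x4): entry -2/3 ≤ 0, skip; row 2 (s2): (53/3)/(25/3) = 53/25; row 3 (s3): (65/3)/(16/3) = 65/16.
Minimum ratio 53/25 is in the s2 row, so s2 leaves.

s2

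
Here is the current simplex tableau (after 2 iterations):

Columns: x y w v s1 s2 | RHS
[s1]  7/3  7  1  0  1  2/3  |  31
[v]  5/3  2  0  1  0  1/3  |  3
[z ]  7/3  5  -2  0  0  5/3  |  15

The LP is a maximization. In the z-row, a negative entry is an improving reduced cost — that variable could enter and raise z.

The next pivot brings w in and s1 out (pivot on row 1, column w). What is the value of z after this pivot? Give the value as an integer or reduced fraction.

Minimum ratio for w: 31/1 = 31.
z changes by −(z-row coeff of w)·ratio = −(-2)·31 = 62.
New z = 15 + 62 = 77.

77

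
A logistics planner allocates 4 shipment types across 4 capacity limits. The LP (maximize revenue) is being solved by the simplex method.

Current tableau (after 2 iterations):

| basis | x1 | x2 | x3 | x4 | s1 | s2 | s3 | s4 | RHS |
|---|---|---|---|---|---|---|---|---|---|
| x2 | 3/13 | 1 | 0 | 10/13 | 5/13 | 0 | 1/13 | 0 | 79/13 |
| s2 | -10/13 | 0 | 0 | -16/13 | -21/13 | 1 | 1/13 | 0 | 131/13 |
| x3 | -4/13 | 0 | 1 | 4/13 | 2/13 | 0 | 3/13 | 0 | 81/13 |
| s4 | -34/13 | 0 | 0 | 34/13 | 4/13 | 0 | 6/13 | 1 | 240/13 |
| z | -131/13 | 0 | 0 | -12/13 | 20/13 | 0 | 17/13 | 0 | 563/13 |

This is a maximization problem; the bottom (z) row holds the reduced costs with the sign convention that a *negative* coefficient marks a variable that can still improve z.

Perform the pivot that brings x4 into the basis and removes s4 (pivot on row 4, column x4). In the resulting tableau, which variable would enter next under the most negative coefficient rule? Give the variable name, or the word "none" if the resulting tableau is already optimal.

Pivot element 34/13. New z-row = old z-row − (-12/13)·(row 4/(34/13)).
Updated z-row coefficients: x1: -11, x2: 0, x3: 0, x4: 0, s1: 28/17, s2: 0, s3: 25/17, s4: 6/17.
The most negative is -11 in column x1, so x1 would enter next.

x1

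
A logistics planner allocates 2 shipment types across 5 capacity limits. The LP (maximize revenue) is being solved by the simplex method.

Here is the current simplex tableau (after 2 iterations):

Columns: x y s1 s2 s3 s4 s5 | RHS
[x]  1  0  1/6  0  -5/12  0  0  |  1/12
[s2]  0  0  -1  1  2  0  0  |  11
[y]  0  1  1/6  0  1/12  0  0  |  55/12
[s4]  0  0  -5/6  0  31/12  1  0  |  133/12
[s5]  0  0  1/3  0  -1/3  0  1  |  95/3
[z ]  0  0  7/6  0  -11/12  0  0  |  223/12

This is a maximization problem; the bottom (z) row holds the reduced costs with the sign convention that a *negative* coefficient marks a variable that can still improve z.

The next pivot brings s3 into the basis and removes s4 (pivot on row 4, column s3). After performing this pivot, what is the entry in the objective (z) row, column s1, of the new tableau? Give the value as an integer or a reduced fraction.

Pivot element is row 4, column s3: 31/12.
Normalize row 4: new (row 4, s1) = (-5/6)/(31/12) = -10/31.
z-row ← z-row − (-11/12)·(new row 4): 7/6 − (-11/12)·(-10/31) = 27/31.

27/31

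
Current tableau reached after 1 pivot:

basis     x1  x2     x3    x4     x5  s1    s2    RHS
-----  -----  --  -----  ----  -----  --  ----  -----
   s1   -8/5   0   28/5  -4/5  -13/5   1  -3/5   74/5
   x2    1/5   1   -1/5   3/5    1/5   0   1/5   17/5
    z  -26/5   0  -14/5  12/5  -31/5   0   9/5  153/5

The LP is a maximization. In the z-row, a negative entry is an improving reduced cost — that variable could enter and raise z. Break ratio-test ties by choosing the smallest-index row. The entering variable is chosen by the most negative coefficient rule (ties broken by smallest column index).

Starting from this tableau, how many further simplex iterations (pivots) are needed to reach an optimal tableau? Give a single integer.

pivot: x5 in, x2 out → z = 136
pivot: x3 in, s1 out → z = 313
No improving column remains; optimal.

2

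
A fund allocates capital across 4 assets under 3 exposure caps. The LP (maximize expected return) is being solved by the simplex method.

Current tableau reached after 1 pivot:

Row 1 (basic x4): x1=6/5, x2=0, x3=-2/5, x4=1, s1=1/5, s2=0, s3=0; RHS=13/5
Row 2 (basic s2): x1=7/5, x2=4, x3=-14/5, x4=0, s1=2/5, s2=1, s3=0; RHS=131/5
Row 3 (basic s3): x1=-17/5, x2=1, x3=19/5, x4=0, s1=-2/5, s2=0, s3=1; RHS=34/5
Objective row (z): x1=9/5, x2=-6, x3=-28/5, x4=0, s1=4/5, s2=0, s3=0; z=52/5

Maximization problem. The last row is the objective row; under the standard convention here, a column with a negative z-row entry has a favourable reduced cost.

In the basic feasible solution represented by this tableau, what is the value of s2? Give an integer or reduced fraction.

s2 is basic (row 2); its value is the RHS of that row: 131/5.

131/5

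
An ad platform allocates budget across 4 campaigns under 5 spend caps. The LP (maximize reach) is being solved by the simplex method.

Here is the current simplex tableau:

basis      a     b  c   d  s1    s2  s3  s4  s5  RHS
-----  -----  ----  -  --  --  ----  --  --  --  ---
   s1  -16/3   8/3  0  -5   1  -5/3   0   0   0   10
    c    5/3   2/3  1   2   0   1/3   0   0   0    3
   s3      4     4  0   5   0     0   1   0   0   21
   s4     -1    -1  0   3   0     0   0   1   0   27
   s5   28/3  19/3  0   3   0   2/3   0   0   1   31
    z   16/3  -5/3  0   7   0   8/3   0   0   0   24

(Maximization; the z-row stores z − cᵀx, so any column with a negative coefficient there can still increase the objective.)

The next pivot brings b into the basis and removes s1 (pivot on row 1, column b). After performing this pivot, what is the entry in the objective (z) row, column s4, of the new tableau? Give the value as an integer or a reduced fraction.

Pivot element is row 1, column b: 8/3.
Normalize row 1: new (row 1, s4) = 0/(8/3) = 0.
z-row ← z-row − (-5/3)·(new row 1): 0 − (-5/3)·0 = 0.

0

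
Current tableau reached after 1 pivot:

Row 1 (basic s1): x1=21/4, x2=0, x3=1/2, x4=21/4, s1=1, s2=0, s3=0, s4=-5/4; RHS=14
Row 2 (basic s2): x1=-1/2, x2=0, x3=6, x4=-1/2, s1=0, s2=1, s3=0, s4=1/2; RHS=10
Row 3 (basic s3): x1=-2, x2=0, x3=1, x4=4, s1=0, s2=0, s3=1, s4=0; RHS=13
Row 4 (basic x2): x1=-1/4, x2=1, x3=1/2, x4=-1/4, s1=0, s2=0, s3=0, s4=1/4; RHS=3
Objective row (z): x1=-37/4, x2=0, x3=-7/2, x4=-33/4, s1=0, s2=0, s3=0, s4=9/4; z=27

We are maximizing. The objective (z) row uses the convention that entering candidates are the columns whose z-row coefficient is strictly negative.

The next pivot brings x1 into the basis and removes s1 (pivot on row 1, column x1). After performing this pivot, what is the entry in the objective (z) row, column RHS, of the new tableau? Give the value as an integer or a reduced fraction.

155/3

Pivot element is row 1, column x1: 21/4.
Normalize row 1: new (row 1, RHS) = 14/(21/4) = 8/3.
z-row ← z-row − (-37/4)·(new row 1): 27 − (-37/4)·(8/3) = 155/3.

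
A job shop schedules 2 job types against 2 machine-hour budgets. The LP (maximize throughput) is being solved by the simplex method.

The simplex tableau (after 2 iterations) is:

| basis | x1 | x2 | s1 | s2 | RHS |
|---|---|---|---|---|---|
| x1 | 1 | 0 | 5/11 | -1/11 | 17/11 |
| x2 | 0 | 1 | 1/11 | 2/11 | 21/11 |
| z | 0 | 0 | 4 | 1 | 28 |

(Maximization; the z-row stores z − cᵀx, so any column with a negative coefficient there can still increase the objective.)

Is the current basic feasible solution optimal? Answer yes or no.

No objective-row coefficient is strictly negative, so no entering variable exists; the tableau is optimal.

yes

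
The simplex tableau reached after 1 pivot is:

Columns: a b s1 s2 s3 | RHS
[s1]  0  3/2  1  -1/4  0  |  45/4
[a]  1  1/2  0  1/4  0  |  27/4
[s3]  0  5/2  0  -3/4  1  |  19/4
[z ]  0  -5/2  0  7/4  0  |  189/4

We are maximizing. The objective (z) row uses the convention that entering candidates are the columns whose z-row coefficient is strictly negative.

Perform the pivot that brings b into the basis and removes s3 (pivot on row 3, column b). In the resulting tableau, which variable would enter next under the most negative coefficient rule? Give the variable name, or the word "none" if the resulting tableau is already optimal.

Pivot element 5/2. New z-row = old z-row − (-5/2)·(row 3/(5/2)).
Updated z-row coefficients: a: 0, b: 0, s1: 0, s2: 1, s3: 1.
No coefficient is strictly negative; the tableau after this pivot is optimal.

none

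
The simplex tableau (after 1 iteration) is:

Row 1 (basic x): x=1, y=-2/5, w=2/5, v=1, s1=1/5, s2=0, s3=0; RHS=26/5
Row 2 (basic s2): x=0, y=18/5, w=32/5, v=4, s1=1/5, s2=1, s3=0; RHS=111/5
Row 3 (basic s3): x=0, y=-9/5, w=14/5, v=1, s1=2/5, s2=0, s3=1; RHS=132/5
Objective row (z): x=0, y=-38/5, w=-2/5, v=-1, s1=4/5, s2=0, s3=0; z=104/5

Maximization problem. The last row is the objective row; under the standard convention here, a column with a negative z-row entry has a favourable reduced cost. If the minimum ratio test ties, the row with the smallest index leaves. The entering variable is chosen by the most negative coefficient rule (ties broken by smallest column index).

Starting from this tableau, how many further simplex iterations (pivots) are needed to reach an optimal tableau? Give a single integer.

pivot: y in, s2 out → z = 203/3
No improving column remains; optimal.

1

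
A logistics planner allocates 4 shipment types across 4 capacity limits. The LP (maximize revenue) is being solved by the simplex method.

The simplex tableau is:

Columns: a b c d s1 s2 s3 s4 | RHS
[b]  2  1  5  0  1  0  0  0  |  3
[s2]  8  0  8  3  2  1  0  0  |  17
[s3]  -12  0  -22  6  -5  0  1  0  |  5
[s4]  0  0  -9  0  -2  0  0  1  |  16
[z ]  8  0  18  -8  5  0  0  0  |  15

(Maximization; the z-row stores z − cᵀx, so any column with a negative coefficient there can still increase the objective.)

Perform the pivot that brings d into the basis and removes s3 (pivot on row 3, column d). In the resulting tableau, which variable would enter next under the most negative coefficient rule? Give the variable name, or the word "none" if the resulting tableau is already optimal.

c

Pivot element 6. New z-row = old z-row − (-8)·(row 3/6).
Updated z-row coefficients: a: -8, b: 0, c: -34/3, d: 0, s1: -5/3, s2: 0, s3: 4/3, s4: 0.
The most negative is -34/3 in column c, so c would enter next.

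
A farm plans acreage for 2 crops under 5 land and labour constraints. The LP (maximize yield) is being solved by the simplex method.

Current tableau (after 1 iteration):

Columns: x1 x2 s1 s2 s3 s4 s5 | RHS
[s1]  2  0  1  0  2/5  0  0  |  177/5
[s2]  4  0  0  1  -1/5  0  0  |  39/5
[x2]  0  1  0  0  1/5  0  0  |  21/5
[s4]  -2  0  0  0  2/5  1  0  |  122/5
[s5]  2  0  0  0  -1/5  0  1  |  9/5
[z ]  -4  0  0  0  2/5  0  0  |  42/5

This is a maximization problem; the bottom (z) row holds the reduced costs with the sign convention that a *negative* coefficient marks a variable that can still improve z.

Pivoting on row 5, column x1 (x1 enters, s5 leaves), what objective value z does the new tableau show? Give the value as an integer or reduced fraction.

Minimum ratio for x1: (9/5)/2 = 9/10.
z changes by −(z-row coeff of x1)·ratio = −(-4)·(9/10) = 18/5.
New z = 42/5 + (18/5) = 12.

12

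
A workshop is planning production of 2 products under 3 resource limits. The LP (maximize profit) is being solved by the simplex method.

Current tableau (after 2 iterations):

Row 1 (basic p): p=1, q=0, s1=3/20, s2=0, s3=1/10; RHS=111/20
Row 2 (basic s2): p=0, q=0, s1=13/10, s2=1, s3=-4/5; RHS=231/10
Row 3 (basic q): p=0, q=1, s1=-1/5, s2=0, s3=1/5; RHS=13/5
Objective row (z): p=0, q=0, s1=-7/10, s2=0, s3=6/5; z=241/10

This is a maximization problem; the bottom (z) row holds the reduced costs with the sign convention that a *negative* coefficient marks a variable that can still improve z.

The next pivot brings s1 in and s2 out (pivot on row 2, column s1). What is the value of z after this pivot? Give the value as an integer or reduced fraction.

Minimum ratio for s1: (231/10)/(13/10) = 231/13.
z changes by −(z-row coeff of s1)·ratio = −(-7/10)·(231/13) = 1617/130.
New z = 241/10 + (1617/130) = 475/13.

475/13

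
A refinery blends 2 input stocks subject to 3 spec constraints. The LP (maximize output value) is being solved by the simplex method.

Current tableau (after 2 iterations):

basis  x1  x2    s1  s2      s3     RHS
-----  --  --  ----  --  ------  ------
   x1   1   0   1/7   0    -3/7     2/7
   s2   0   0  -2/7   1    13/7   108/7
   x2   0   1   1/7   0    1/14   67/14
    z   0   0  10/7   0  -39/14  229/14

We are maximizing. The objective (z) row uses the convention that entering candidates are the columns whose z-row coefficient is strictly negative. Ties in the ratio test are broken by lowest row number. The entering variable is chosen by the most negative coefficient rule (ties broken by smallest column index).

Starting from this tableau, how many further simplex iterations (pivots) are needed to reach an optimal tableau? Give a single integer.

1

pivot: s3 in, s2 out → z = 79/2
No improving column remains; optimal.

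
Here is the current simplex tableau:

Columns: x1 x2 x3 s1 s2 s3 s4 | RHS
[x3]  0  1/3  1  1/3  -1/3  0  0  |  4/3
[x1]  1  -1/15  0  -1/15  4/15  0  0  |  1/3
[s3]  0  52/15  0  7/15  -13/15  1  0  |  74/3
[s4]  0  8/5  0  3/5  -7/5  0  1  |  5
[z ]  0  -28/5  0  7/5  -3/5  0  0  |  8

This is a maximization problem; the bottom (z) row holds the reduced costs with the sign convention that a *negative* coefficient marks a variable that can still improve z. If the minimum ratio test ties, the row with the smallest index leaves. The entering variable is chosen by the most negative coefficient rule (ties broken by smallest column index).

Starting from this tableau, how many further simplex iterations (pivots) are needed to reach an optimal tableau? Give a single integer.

pivot: x2 in, s4 out → z = 51/2
pivot: s2 in, x1 out → z = 199/5
No improving column remains; optimal.

2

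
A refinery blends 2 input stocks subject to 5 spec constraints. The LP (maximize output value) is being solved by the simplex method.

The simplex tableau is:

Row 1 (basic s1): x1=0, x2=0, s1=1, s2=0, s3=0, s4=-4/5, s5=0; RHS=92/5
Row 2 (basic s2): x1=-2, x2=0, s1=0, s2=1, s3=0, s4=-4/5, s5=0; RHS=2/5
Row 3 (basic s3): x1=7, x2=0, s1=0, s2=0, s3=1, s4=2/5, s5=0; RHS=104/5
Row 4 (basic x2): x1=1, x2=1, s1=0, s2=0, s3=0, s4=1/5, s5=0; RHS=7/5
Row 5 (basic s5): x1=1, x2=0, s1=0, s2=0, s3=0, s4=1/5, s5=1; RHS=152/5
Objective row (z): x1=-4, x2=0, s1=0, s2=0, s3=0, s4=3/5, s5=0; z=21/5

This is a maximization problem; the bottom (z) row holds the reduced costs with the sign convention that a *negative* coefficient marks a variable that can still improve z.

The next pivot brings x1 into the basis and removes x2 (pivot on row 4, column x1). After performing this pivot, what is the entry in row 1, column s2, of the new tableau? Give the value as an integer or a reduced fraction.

0

Pivot element is row 4, column x1: 1.
Normalize row 4: new (row 4, s2) = 0/1 = 0.
row 1 ← row 1 − 0·(new row 4): 0 − 0·0 = 0.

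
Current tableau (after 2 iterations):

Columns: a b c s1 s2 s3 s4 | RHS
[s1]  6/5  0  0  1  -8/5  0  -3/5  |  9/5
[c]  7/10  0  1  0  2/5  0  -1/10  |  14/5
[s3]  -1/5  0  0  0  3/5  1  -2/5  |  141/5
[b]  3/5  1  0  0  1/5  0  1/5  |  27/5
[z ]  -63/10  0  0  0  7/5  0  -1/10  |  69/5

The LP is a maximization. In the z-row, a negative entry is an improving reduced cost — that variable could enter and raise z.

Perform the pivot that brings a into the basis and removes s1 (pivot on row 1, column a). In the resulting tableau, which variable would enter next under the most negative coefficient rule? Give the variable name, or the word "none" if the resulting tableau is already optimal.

s2

Pivot element 6/5. New z-row = old z-row − (-63/10)·(row 1/(6/5)).
Updated z-row coefficients: a: 0, b: 0, c: 0, s1: 21/4, s2: -7, s3: 0, s4: -13/4.
The most negative is -7 in column s2, so s2 would enter next.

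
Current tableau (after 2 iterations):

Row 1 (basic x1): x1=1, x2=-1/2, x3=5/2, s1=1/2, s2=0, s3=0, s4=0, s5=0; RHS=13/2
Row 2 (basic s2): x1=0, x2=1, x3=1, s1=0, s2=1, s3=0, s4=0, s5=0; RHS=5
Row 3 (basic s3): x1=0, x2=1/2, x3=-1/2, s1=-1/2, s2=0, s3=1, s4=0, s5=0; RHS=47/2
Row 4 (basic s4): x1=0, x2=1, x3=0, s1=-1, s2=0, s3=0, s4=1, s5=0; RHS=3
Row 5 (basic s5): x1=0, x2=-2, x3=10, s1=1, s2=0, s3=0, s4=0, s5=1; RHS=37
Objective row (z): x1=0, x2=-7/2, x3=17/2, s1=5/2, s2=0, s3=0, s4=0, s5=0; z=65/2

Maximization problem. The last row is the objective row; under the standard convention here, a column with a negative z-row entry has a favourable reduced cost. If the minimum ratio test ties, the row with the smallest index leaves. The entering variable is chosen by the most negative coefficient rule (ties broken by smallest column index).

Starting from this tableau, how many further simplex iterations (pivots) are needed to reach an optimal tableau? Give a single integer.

pivot: x2 in, s4 out → z = 43
pivot: s1 in, s2 out → z = 45
No improving column remains; optimal.

2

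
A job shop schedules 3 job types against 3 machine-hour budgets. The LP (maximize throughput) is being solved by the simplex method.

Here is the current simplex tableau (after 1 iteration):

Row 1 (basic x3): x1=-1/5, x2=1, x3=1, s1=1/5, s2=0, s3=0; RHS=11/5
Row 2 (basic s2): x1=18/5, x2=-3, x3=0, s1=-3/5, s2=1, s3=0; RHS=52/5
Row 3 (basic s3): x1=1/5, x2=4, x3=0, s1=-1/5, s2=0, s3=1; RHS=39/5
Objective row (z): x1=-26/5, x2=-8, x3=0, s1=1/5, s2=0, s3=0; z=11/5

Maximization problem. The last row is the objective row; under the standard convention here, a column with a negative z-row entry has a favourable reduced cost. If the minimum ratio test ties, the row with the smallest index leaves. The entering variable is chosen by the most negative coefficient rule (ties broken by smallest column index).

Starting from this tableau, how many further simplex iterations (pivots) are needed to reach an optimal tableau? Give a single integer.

3

pivot: x2 in, s3 out → z = 89/5
pivot: x1 in, s2 out → z = 193/5
pivot: s1 in, x3 out → z = 139/3
No improving column remains; optimal.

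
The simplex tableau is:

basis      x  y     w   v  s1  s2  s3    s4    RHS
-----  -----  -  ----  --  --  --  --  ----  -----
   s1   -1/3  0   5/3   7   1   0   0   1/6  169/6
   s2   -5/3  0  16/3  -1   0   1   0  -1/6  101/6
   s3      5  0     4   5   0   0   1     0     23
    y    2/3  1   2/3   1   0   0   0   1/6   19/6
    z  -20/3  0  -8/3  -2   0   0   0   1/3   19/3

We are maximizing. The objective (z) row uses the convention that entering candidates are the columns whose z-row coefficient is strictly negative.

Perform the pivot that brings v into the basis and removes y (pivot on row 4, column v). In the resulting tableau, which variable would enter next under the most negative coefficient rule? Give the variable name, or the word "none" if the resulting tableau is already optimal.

Pivot element 1. New z-row = old z-row − (-2)·(row 4/1).
Updated z-row coefficients: x: -16/3, y: 2, w: -4/3, v: 0, s1: 0, s2: 0, s3: 0, s4: 2/3.
The most negative is -16/3 in column x, so x would enter next.

x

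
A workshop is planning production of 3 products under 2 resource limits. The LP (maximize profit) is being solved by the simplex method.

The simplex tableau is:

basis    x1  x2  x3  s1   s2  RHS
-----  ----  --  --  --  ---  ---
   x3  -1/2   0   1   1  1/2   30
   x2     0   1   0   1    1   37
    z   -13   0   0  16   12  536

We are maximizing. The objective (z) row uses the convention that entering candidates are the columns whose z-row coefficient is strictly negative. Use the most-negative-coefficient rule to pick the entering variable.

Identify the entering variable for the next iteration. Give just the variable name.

x1

Objective-row coefficients: x1: -13, x2: 0, x3: 0, s1: 16, s2: 12.
The most negative is -13 in column x1, so x1 enters.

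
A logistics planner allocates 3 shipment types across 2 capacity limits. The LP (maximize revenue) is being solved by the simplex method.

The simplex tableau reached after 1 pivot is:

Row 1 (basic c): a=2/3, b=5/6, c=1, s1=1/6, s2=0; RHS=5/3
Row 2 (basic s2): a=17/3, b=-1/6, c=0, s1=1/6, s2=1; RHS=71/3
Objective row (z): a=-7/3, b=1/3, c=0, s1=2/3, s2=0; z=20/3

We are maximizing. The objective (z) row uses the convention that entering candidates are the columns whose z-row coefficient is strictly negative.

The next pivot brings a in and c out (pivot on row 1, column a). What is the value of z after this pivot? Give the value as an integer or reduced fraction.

25/2

Minimum ratio for a: (5/3)/(2/3) = 5/2.
z changes by −(z-row coeff of a)·ratio = −(-7/3)·(5/2) = 35/6.
New z = 20/3 + (35/6) = 25/2.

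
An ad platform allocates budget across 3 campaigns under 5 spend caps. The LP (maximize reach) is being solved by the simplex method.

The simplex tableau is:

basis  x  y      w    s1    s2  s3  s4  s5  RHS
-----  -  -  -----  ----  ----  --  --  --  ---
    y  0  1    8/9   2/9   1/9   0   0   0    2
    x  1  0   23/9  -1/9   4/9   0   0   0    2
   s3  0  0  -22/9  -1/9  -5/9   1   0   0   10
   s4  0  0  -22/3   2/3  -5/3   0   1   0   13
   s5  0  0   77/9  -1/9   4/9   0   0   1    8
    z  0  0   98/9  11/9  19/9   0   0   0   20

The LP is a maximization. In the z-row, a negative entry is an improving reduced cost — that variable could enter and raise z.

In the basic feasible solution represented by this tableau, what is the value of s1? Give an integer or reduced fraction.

s1 is nonbasic (not in the basis column), so its value in the current BFS is 0.

0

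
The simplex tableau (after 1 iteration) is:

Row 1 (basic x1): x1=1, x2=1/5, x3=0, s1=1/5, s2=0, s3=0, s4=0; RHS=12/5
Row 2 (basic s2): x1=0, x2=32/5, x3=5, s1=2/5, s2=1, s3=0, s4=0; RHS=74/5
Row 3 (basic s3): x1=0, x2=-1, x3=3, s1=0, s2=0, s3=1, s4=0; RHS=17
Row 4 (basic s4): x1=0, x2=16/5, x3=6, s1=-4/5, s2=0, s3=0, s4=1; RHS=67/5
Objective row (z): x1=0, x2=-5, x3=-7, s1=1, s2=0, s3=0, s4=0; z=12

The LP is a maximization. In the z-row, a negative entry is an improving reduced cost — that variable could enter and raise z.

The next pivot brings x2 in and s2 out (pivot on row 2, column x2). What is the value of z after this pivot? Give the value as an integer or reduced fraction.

377/16

Minimum ratio for x2: (74/5)/(32/5) = 37/16.
z changes by −(z-row coeff of x2)·ratio = −(-5)·(37/16) = 185/16.
New z = 12 + (185/16) = 377/16.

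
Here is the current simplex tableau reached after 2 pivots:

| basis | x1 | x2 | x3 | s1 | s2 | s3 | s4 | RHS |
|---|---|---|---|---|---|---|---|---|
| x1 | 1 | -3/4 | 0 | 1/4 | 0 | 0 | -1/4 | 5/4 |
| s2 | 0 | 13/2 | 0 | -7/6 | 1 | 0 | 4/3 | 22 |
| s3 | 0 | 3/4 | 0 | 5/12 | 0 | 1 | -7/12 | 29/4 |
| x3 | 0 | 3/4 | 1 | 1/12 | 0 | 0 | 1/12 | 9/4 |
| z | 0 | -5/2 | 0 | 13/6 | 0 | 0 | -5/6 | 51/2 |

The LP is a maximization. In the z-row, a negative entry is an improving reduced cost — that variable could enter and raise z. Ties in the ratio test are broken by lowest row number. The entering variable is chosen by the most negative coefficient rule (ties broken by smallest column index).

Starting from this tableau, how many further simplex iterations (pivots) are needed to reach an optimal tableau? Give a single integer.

pivot: x2 in, x3 out → z = 33
pivot: s4 in, s2 out → z = 388/11
pivot: x3 in, x2 out → z = 157/4
No improving column remains; optimal.

3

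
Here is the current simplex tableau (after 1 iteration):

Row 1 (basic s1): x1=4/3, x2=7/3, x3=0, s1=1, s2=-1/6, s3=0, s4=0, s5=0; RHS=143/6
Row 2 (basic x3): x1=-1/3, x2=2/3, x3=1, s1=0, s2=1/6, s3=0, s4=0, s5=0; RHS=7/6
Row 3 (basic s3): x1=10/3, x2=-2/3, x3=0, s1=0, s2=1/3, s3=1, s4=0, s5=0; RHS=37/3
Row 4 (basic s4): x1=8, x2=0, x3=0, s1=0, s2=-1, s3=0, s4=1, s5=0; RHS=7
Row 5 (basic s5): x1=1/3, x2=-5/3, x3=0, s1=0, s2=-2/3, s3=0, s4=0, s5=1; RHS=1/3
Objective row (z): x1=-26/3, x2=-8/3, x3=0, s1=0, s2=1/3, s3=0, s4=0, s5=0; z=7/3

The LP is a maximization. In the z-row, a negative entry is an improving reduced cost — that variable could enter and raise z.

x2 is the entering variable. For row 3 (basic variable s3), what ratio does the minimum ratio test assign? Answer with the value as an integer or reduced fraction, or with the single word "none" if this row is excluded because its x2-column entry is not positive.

none

The x2 entry in row 3 is -2/3 ≤ 0, so this row gives no ratio.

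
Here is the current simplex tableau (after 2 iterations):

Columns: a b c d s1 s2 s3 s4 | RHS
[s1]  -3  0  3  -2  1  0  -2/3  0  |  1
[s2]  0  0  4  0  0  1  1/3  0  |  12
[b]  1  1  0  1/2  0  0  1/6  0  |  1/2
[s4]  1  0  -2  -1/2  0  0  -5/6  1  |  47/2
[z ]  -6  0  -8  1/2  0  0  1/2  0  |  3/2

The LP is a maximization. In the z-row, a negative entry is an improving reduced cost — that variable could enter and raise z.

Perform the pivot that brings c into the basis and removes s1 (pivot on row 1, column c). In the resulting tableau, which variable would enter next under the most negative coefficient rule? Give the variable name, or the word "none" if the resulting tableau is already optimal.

a

Pivot element 3. New z-row = old z-row − (-8)·(row 1/3).
Updated z-row coefficients: a: -14, b: 0, c: 0, d: -29/6, s1: 8/3, s2: 0, s3: -23/18, s4: 0.
The most negative is -14 in column a, so a would enter next.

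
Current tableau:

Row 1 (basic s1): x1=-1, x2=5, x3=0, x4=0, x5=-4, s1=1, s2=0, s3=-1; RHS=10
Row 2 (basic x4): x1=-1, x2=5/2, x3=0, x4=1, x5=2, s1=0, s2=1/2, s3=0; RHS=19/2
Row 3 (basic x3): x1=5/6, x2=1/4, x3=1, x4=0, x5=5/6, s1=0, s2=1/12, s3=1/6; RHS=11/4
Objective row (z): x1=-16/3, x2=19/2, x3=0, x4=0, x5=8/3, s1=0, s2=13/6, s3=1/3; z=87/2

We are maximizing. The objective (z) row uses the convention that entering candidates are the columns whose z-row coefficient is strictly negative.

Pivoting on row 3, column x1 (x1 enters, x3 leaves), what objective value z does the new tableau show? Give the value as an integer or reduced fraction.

Minimum ratio for x1: (11/4)/(5/6) = 33/10.
z changes by −(z-row coeff of x1)·ratio = −(-16/3)·(33/10) = 88/5.
New z = 87/2 + (88/5) = 611/10.

611/10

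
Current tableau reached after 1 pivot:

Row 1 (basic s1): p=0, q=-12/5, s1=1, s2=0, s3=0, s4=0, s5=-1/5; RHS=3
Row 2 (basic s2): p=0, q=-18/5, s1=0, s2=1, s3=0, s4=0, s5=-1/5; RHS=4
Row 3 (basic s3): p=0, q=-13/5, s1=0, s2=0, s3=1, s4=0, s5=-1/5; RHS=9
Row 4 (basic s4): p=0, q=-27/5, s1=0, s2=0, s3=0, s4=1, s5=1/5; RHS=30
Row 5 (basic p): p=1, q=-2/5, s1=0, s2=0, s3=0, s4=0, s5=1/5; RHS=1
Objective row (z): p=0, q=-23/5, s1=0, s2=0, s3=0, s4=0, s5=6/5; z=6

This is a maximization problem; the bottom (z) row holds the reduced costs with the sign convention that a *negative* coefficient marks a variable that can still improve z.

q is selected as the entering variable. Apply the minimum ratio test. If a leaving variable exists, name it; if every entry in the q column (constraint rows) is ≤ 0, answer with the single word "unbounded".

unbounded

q-column entries: row 1: -12/5, row 2: -18/5, row 3: -13/5, row 4: -27/5, row 5: -2/5. All ≤ 0, so q can increase without bound; the LP is unbounded in this direction.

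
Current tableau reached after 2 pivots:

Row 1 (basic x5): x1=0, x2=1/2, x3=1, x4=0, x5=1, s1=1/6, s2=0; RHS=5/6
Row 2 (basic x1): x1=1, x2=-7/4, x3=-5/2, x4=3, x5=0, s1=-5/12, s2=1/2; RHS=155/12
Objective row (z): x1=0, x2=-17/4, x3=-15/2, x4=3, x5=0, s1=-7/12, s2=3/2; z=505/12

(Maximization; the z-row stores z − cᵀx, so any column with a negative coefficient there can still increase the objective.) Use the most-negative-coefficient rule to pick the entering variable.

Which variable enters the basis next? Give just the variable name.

x3

Objective-row coefficients: x1: 0, x2: -17/4, x3: -15/2, x4: 3, x5: 0, s1: -7/12, s2: 3/2.
The most negative is -15/2 in column x3, so x3 enters.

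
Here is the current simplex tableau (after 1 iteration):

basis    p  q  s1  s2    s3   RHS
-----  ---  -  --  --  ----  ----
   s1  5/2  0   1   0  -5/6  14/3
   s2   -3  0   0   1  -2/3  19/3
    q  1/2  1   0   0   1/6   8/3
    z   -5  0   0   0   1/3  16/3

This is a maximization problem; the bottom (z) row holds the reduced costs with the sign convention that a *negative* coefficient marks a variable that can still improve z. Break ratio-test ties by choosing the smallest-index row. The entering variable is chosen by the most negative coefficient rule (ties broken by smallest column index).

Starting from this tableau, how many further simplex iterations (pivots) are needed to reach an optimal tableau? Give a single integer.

2

pivot: p in, s1 out → z = 44/3
pivot: s3 in, q out → z = 108/5
No improving column remains; optimal.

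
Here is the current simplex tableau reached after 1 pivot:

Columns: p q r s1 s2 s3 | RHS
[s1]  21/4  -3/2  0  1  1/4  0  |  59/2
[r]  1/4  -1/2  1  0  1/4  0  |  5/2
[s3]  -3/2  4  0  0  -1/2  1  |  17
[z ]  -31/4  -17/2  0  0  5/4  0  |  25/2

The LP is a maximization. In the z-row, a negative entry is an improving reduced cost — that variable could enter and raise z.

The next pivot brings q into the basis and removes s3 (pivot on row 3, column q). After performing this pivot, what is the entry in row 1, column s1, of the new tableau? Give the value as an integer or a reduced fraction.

1

Pivot element is row 3, column q: 4.
Normalize row 3: new (row 3, s1) = 0/4 = 0.
row 1 ← row 1 − (-3/2)·(new row 3): 1 − (-3/2)·0 = 1.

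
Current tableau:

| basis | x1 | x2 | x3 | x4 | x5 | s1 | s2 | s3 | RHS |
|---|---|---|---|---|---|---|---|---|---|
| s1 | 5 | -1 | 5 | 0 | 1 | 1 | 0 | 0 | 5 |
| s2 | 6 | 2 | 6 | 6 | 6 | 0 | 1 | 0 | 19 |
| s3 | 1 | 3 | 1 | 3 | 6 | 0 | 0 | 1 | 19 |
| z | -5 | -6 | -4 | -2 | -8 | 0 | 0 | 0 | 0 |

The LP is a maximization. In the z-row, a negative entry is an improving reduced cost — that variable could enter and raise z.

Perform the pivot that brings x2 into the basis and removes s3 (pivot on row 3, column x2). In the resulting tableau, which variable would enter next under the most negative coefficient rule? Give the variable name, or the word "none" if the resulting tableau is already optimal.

Pivot element 3. New z-row = old z-row − (-6)·(row 3/3).
Updated z-row coefficients: x1: -3, x2: 0, x3: -2, x4: 4, x5: 4, s1: 0, s2: 0, s3: 2.
The most negative is -3 in column x1, so x1 would enter next.

x1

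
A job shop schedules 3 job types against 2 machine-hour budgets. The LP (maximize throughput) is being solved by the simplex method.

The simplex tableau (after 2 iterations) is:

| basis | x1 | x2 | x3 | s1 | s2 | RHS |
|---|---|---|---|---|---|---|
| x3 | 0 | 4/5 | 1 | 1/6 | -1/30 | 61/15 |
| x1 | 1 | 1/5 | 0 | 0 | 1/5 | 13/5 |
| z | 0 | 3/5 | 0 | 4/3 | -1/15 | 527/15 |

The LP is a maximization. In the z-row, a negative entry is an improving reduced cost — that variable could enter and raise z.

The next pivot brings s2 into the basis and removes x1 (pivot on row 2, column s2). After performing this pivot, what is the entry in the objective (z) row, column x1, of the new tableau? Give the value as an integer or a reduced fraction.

1/3

Pivot element is row 2, column s2: 1/5.
Normalize row 2: new (row 2, x1) = 1/(1/5) = 5.
z-row ← z-row − (-1/15)·(new row 2): 0 − (-1/15)·5 = 1/3.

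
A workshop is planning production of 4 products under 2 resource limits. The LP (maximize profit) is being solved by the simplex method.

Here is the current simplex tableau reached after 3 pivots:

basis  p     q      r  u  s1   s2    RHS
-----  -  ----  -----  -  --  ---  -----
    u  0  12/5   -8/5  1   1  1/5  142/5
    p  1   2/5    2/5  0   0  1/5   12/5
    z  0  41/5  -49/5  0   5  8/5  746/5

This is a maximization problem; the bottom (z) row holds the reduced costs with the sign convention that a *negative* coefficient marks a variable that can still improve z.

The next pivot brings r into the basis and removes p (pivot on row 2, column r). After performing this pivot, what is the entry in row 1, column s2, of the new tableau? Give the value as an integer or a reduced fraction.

1

Pivot element is row 2, column r: 2/5.
Normalize row 2: new (row 2, s2) = (1/5)/(2/5) = 1/2.
row 1 ← row 1 − (-8/5)·(new row 2): 1/5 − (-8/5)·(1/2) = 1.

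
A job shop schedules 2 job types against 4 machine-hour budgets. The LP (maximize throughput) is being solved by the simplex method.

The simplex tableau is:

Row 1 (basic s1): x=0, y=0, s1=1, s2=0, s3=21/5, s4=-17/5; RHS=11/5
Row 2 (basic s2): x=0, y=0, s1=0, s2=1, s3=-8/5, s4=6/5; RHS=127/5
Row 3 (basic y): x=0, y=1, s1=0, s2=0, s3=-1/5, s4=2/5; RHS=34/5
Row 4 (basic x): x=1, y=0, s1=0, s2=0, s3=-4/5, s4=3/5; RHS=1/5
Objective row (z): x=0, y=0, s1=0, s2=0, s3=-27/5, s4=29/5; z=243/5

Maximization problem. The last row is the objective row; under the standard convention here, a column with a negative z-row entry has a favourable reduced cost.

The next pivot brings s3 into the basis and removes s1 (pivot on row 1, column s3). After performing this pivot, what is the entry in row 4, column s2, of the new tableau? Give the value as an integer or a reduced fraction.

Pivot element is row 1, column s3: 21/5.
Normalize row 1: new (row 1, s2) = 0/(21/5) = 0.
row 4 ← row 4 − (-4/5)·(new row 1): 0 − (-4/5)·0 = 0.

0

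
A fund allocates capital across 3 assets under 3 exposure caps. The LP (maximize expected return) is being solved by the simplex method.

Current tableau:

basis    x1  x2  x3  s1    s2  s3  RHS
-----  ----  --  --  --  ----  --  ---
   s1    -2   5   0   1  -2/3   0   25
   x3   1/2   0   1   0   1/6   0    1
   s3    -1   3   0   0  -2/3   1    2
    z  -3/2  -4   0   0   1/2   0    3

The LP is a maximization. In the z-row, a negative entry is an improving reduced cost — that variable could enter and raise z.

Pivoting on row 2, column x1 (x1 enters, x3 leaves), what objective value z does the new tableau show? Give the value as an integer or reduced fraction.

Minimum ratio for x1: 1/(1/2) = 2.
z changes by −(z-row coeff of x1)·ratio = −(-3/2)·2 = 3.
New z = 3 + 3 = 6.

6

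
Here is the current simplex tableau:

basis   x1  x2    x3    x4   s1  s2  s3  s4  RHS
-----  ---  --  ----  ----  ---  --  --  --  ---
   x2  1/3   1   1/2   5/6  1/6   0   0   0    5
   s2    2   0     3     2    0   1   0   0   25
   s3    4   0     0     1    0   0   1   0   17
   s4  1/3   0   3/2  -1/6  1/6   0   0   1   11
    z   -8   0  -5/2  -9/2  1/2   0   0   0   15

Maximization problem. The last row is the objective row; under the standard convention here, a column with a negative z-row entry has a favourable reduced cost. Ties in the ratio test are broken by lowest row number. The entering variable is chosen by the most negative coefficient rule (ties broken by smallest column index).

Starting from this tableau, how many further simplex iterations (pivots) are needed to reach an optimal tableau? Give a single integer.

3

pivot: x1 in, s3 out → z = 49
pivot: x3 in, s2 out → z = 251/4
pivot: x4 in, x2 out → z = 389/6
No improving column remains; optimal.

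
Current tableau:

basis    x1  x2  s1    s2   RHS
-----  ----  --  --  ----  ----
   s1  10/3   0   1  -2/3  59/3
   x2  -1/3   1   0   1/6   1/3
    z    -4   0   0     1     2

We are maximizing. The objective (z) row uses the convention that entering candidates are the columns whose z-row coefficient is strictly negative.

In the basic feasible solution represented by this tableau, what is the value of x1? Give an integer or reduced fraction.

x1 is nonbasic (not in the basis column), so its value in the current BFS is 0.

0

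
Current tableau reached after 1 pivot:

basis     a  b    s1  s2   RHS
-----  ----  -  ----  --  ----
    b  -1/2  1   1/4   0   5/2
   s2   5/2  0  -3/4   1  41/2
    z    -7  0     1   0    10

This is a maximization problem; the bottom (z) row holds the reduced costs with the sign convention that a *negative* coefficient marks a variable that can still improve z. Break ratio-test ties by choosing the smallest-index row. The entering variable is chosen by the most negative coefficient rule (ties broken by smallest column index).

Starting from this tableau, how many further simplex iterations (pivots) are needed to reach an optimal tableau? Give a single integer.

2

pivot: a in, s2 out → z = 337/5
pivot: s1 in, b out → z = 140
No improving column remains; optimal.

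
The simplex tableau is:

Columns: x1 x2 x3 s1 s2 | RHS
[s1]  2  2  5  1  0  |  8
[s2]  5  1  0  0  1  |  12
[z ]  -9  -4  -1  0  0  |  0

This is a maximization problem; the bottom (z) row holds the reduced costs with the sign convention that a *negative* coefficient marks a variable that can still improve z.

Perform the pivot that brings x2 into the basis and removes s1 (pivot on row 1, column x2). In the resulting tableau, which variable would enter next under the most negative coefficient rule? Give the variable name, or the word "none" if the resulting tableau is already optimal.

Pivot element 2. New z-row = old z-row − (-4)·(row 1/2).
Updated z-row coefficients: x1: -5, x2: 0, x3: 9, s1: 2, s2: 0.
The most negative is -5 in column x1, so x1 would enter next.

x1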